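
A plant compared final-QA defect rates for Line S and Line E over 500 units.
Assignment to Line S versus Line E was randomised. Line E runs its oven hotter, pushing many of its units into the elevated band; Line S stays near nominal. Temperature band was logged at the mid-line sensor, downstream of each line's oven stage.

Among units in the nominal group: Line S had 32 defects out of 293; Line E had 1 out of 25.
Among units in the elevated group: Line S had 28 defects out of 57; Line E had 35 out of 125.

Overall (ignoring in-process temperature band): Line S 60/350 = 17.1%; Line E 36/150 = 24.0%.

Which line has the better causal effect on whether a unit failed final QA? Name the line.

Line E is lower inside every in-process temperature band stratum but Line S is lower in aggregate. Whether to stratify depends on how in-process temperature band relates to the line.
The distribution of in-process temperature band is itself part of what the line does — it is an intermediate outcome. Holding it fixed would remove that part of the effect; the total effect is the pooled difference.
Pooled: Line S 17.1% vs Line E 24.0%; Line S is lower overall.

Line S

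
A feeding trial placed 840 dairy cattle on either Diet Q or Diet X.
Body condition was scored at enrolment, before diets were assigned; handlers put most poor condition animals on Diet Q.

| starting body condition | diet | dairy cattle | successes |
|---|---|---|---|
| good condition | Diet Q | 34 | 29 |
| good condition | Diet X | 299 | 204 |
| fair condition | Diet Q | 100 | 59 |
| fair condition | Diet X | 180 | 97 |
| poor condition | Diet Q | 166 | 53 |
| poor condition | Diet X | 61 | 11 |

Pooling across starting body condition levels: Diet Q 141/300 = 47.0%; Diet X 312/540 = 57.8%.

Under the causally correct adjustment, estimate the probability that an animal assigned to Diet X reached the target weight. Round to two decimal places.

The imbalance in starting body condition arose from how dairy cattle were allocated, not from anything the diet did; and starting body condition independently affects the outcome. The pooled gap is confounded — condition on starting body condition.
Standardising Diet X to the population starting body condition mix: 0.396·204/299 + 0.333·97/180 + 0.270·11/61 = 0.499.

0.50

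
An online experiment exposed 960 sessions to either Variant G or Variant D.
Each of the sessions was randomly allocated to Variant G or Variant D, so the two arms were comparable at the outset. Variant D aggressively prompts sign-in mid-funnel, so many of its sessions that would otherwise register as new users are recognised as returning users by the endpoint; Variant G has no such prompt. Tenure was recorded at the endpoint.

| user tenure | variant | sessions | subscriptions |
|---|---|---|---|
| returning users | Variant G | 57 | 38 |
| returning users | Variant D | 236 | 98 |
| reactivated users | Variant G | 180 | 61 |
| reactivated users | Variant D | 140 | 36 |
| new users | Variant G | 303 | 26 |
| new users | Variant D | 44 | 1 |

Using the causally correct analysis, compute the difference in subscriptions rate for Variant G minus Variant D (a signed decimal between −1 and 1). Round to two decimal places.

Because the variant influences user tenure, user tenure is a post-treatment mediator, not a confounder. Stratifying on it would bias the estimate; the causal effect is the crude pooled difference.
The causal difference is the pooled difference: 0.231 − 0.321 = -0.090.

-0.09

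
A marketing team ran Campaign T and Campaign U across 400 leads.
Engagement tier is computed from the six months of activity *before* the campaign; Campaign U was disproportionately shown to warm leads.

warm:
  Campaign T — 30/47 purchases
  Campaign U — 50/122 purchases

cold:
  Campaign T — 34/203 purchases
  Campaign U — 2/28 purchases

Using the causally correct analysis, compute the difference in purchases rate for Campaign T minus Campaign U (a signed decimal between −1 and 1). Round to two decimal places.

The imbalance in engagement tier arose from how leads were allocated, not from anything the campaign did; and engagement tier independently affects the outcome. The pooled gap is confounded — condition on engagement tier.
Adjusting over the population distribution of engagement tier: 0.422·(0.638−0.410) + 0.578·(0.167−0.071) = +0.152.

+0.15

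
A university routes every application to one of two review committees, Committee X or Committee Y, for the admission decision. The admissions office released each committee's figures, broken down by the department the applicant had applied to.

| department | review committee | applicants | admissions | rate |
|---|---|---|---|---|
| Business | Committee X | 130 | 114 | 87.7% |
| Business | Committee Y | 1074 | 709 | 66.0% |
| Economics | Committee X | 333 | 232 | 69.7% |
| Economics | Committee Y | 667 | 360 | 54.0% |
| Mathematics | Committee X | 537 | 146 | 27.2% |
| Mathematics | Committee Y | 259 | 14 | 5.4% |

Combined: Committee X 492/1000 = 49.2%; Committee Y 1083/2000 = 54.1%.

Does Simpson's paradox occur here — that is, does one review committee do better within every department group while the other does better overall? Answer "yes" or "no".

Within each department level (Business 87.7% vs 66.0%; Economics 69.7% vs 54.0%; Mathematics 27.2% vs 5.4%), Committee X has the higher rate every time. Pooled: 49.2% vs 54.1% — Committee Y has the higher rate overall. The two comparisons disagree.

yes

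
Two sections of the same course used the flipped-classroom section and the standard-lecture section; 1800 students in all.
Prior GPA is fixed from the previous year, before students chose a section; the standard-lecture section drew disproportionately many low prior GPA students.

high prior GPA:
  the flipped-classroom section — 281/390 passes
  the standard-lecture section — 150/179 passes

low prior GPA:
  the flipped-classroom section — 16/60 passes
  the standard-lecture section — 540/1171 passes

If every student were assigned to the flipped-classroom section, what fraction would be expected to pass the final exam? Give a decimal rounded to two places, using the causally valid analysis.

0.41

Here prior GPA band is a common cause — it drives both which teaching method a case falls under and the outcome. The crude comparison mixes populations; the stratum-specific rates are the causally relevant ones.
Standardising the flipped-classroom section to the population prior GPA band mix: 0.316·281/390 + 0.684·16/60 = 0.410.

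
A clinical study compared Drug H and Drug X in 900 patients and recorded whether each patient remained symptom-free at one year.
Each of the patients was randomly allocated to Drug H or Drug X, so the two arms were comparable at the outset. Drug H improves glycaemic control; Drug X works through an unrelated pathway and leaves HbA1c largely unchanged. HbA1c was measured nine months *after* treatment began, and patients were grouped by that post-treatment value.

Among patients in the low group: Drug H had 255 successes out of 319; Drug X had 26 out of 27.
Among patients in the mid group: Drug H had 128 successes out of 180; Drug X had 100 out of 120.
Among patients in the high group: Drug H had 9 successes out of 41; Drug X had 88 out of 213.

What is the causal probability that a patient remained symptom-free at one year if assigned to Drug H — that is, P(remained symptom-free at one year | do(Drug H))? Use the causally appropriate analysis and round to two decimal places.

0.73

HbA1c is downstream of the drug. One should not condition on a consequence of treatment, so the overall rates are the right comparison.
So P(outcome | do(Drug H)) is just the pooled rate for Drug H: 392/540 = 0.726.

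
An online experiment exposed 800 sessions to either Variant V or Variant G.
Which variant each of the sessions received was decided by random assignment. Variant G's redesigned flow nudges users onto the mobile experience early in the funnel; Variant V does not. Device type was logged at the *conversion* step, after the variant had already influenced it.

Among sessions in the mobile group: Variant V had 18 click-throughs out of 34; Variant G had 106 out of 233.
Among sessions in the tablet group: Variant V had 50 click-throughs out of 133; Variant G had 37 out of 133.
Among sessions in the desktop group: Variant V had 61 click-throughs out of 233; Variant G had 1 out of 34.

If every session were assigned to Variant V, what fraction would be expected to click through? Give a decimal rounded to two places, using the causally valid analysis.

0.32

The device type-specific comparison favours Variant V throughout, but the pooled figures favour Variant G. The question is whether to condition on device type.
Device type is downstream of the variant. One should not condition on a consequence of treatment, so the overall rates are the right comparison.
So P(outcome | do(Variant V)) is just the pooled rate for Variant V: 129/400 = 0.323.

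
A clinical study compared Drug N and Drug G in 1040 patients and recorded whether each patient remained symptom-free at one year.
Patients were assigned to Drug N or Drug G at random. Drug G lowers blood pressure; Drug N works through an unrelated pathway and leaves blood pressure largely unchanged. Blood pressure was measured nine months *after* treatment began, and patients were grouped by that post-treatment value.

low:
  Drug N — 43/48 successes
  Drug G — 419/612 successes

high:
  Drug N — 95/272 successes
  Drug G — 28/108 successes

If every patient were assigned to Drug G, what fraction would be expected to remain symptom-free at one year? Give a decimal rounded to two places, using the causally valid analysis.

0.62

Blood pressure lies on the pathway drug → blood pressure → outcome, so adjusting for it blocks the indirect effect. For the total causal effect of drug, use the unadjusted pooled rates.
So P(outcome | do(Drug G)) is just the pooled rate for Drug G: 447/720 = 0.621.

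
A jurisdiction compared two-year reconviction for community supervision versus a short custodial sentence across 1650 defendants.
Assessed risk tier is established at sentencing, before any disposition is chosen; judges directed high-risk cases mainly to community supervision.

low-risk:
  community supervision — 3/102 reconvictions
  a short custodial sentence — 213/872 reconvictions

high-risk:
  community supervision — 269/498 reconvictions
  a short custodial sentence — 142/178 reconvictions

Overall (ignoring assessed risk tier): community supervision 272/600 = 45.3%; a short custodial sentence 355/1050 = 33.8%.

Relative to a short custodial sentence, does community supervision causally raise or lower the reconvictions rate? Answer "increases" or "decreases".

community supervision is lower inside every assessed risk tier stratum but a short custodial sentence is lower in aggregate. Whether to stratify depends on how assessed risk tier relates to the disposition.
Assessed risk tier is set before the disposition has any effect — it is not caused by the disposition — and it independently drives the outcome. That makes it a confounder, so the causal comparison is within assessed risk tier levels.
Within each level — low-risk: 2.9% vs 24.4%; high-risk: 54.0% vs 79.8% — community supervision is lower every time.

decreases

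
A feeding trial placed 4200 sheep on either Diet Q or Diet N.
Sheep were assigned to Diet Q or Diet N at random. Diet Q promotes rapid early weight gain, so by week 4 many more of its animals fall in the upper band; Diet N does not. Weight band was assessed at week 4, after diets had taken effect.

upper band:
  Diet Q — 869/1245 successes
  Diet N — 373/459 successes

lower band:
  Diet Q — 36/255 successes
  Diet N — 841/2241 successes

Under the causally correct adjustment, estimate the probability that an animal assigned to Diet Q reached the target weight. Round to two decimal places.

The week-4 weight band-specific comparison favours Diet N throughout, but the pooled figures favour Diet Q. The question is whether to condition on week-4 weight band.
Week-4 weight band is recorded after the diet and is itself shifted by it — it sits on the causal path from diet to outcome. Conditioning on a mediator would strip out part of the effect we want; the pooled comparison gives the total causal effect.
So P(outcome | do(Diet Q)) is just the pooled rate for Diet Q: 905/1500 = 0.603.

0.60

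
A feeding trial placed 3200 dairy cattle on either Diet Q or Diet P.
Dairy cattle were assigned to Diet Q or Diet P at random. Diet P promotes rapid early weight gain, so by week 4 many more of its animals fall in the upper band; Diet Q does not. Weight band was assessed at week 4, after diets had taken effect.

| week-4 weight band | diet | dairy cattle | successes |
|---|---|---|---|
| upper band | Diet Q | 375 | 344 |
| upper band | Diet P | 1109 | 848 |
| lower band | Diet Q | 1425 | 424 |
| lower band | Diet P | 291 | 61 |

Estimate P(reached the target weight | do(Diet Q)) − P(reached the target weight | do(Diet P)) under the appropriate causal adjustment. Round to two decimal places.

-0.22

Diet Q is higher inside every week-4 weight band stratum but Diet P is higher in aggregate. Whether to stratify depends on how week-4 weight band relates to the diet.
Because the diet influences week-4 weight band, week-4 weight band is a post-treatment mediator, not a confounder. Stratifying on it would bias the estimate; the causal effect is the crude pooled difference.
The causal difference is the pooled difference: 0.427 − 0.649 = -0.223.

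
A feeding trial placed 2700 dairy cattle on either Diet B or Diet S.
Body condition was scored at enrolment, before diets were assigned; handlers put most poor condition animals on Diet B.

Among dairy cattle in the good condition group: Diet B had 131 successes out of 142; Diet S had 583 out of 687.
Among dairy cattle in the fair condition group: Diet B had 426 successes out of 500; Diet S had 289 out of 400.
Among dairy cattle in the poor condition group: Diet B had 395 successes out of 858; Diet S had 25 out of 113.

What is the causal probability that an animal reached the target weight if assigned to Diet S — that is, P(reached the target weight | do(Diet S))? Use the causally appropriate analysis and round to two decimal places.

0.58

The stratified and pooled comparisons disagree (Diet B wins within each starting body condition; Diet S wins overall), so the answer turns on the causal role of starting body condition.
The imbalance in starting body condition arose from how dairy cattle were allocated, not from anything the diet did; and starting body condition independently affects the outcome. The pooled gap is confounded — condition on starting body condition.
Standardising Diet S to the population starting body condition mix: 0.307·583/687 + 0.333·289/400 + 0.360·25/113 = 0.581.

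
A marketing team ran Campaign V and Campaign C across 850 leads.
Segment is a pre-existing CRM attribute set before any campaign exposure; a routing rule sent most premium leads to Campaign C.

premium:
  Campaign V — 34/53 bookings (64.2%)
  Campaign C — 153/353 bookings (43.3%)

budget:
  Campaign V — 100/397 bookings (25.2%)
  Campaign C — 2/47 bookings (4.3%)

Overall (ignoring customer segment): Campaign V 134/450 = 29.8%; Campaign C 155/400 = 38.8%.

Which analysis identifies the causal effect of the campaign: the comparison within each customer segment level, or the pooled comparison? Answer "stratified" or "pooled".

stratified

Customer segment satisfies the back-door criterion: it is not a descendant of the campaign, and it blocks the spurious path from campaign to outcome. Adjusting for it (i.e., using the within-customer segment rates) gives the causal effect.
Within each level — premium: 64.2% vs 43.3%; budget: 25.2% vs 4.3% — Campaign V is higher every time.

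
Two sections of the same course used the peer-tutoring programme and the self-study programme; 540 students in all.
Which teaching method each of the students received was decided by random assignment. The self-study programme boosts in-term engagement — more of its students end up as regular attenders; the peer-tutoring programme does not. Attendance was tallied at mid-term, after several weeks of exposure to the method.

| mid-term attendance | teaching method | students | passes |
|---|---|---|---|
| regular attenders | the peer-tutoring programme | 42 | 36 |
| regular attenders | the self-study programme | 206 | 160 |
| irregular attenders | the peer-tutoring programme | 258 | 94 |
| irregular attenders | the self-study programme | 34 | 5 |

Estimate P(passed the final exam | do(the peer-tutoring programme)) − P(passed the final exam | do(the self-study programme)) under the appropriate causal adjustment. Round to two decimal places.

-0.25

Within every mid-term attendance level the peer-tutoring programme has the higher rate, yet pooled the self-study programme does — Simpson's reversal.
Because the teaching method influences mid-term attendance, mid-term attendance is a post-treatment mediator, not a confounder. Stratifying on it would bias the estimate; the causal effect is the crude pooled difference.
The causal difference is the pooled difference: 0.433 − 0.688 = -0.254.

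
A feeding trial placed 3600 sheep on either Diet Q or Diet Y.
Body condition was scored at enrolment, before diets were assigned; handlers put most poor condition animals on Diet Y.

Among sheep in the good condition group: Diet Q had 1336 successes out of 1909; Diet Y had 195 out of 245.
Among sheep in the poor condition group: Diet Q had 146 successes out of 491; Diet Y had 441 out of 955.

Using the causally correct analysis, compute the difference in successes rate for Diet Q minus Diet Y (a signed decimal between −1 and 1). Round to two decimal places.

Here starting body condition is a common cause — it drives both which diet a case falls under and the outcome. The crude comparison mixes populations; the stratum-specific rates are the causally relevant ones.
Adjusting over the population distribution of starting body condition: 0.598·(0.700−0.796) + 0.402·(0.297−0.462) = -0.124.

-0.12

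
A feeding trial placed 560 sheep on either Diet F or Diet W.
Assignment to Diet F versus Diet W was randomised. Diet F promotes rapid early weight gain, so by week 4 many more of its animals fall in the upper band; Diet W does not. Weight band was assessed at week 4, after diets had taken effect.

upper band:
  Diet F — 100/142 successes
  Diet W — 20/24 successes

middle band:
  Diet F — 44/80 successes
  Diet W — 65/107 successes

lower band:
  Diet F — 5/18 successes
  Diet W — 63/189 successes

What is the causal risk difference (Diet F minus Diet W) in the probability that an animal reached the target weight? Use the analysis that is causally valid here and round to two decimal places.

+0.16

Week-4 weight band lies on the pathway diet → week-4 weight band → outcome, so adjusting for it blocks the indirect effect. For the total causal effect of diet, use the unadjusted pooled rates.
The causal difference is the pooled difference: 0.621 − 0.463 = +0.158.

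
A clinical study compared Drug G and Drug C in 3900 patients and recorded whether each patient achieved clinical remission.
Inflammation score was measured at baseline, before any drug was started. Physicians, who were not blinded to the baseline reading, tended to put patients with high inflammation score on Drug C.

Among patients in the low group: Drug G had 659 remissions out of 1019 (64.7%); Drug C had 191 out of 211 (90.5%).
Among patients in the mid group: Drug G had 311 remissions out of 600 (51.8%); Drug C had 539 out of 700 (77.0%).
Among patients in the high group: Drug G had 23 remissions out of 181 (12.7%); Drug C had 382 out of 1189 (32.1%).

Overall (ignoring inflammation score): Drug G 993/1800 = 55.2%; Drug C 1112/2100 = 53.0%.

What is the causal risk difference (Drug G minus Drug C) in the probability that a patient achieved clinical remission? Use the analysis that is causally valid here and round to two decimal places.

Nothing the drug does changes inflammation score; the imbalance is an allocation artefact. With inflammation score also predicting the outcome, the pooled figure is confounded, and the within-stratum comparison is the causal one.
Adjusting over the population distribution of inflammation score: 0.315·(0.647−0.905) + 0.333·(0.518−0.770) + 0.351·(0.127−0.321) = -0.234.

-0.23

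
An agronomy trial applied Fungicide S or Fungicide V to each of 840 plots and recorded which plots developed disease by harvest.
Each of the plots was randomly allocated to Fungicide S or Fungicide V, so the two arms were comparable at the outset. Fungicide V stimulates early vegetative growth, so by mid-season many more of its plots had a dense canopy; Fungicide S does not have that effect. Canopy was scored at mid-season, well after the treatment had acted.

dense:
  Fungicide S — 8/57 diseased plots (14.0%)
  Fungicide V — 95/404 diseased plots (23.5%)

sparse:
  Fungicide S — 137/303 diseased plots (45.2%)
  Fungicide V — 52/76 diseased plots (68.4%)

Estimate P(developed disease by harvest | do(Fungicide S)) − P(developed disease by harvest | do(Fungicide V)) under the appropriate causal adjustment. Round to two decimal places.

The mid-season canopy-specific comparison favours Fungicide S throughout, but the pooled figures favour Fungicide V. The question is whether to condition on mid-season canopy.
Stratifying would compare fungicides among plots the fungicides themselves sorted into mid-season canopy groups — a form of selection on an intermediate. The unconditioned pooled rates give the total causal effect.
The causal difference is the pooled difference: 0.403 − 0.306 = +0.097.

+0.10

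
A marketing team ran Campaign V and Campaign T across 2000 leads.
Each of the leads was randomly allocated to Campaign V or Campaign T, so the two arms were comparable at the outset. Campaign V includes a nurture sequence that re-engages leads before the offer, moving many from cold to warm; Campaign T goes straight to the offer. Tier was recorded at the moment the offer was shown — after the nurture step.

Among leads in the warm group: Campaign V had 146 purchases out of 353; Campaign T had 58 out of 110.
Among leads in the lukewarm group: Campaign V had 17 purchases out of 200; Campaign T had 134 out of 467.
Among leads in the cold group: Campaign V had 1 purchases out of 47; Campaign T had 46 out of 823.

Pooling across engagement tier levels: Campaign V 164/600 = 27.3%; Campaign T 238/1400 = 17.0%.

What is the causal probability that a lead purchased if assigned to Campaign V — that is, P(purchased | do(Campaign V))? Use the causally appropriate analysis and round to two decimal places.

Within every engagement tier level Campaign T has the higher rate, yet pooled Campaign V does — Simpson's reversal.
Stratifying would compare campaigns among leads the campaigns themselves sorted into engagement tier groups — a form of selection on an intermediate. The unconditioned pooled rates give the total causal effect.
So P(outcome | do(Campaign V)) is just the pooled rate for Campaign V: 164/600 = 0.273.

0.27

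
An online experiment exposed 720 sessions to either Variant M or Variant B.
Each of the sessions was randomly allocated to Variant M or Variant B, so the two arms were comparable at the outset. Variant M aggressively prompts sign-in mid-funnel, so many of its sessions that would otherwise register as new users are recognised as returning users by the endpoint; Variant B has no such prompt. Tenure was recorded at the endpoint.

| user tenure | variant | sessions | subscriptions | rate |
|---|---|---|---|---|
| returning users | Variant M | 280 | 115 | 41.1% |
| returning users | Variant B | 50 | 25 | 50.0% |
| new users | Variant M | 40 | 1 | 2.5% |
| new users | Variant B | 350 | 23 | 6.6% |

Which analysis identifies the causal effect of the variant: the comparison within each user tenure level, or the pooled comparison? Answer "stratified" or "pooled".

pooled

The user tenure-specific comparison favours Variant B throughout, but the pooled figures favour Variant M. The question is whether to condition on user tenure.
User tenure is recorded after the variant and is itself shifted by it — it sits on the causal path from variant to outcome. Conditioning on a mediator would strip out part of the effect we want; the pooled comparison gives the total causal effect.
Pooled: Variant M 36.2% vs Variant B 12.0%; Variant M is higher overall.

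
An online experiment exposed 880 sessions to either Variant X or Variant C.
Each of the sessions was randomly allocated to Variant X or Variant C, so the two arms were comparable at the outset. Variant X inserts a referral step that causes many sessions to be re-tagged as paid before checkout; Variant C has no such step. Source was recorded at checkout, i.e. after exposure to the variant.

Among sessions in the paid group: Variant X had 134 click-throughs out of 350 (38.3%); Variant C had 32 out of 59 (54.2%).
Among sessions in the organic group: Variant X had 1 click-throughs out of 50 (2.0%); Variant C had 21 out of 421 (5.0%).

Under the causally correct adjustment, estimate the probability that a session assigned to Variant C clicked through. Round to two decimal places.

Within every traffic source level Variant C has the higher rate, yet pooled Variant X does — Simpson's reversal.
Traffic source is downstream of the variant. One should not condition on a consequence of treatment, so the overall rates are the right comparison.
So P(outcome | do(Variant C)) is just the pooled rate for Variant C: 53/480 = 0.110.

0.11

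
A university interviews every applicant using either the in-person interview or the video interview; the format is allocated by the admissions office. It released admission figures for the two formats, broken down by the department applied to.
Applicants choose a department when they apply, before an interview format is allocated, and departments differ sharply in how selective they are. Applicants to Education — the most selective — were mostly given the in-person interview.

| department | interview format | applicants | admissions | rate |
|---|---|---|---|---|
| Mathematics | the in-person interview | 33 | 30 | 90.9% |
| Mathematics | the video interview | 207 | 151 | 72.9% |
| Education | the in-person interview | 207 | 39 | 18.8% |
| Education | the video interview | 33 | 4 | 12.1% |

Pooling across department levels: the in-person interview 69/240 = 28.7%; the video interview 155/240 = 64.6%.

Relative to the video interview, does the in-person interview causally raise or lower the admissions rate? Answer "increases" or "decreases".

increases

Department satisfies the back-door criterion: it is not a descendant of the interview format, and it blocks the spurious path from interview format to outcome. Adjusting for it (i.e., using the within-department rates) gives the causal effect.
Within each level — Mathematics: 90.9% vs 72.9%; Education: 18.8% vs 12.1% — the in-person interview is higher every time.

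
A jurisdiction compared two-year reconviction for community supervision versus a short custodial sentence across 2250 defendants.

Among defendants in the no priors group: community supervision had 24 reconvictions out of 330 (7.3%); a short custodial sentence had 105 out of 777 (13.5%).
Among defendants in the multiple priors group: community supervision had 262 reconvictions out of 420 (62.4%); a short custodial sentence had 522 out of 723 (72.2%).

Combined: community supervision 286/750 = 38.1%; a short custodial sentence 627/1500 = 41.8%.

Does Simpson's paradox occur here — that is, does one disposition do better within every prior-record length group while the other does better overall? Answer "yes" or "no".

no

Within each prior-record length level (no priors 7.3% vs 13.5%; multiple priors 62.4% vs 72.2%), community supervision has the lower rate every time. Pooled: 38.1% vs 41.8% — community supervision has the lower rate overall. They agree.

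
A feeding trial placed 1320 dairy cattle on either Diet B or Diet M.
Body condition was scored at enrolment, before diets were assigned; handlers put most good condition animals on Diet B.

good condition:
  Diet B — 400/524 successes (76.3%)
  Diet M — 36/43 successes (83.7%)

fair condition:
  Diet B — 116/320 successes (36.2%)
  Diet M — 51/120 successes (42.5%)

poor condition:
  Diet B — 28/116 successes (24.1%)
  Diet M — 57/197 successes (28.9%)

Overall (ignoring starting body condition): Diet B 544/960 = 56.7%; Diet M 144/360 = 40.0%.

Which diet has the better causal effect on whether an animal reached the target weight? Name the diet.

Diet M

Within every starting body condition level Diet M has the higher rate, yet pooled Diet B does — Simpson's reversal.
Since starting body condition is a pre-existing factor (not a product of the diet) and it affects the outcome on its own, it is a confounder. The stratified rates, not the pooled rate, identify the causal effect.
Within each level — good condition: 76.3% vs 83.7%; fair condition: 36.2% vs 42.5%; poor condition: 24.1% vs 28.9% — Diet M is higher every time.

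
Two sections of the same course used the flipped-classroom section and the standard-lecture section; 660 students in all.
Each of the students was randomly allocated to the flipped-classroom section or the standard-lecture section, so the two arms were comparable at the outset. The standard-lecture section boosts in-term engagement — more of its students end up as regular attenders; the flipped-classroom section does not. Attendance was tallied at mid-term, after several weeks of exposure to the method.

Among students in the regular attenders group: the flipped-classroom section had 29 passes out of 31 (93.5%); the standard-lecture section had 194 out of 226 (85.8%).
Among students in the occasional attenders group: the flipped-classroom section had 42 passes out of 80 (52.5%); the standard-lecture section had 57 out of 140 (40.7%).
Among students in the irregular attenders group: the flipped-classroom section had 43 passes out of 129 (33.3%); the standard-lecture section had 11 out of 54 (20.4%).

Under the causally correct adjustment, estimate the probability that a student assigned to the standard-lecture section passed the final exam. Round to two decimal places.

0.62

Because the teaching method influences mid-term attendance, mid-term attendance is a post-treatment mediator, not a confounder. Stratifying on it would bias the estimate; the causal effect is the crude pooled difference.
So P(outcome | do(the standard-lecture section)) is just the pooled rate for the standard-lecture section: 262/420 = 0.624.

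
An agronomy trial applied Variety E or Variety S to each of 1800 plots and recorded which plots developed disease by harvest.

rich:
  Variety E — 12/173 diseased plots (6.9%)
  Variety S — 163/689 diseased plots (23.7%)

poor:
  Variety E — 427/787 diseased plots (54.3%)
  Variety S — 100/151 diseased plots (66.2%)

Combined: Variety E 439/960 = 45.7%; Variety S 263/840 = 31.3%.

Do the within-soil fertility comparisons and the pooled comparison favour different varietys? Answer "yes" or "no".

Within each soil fertility level (rich 6.9% vs 23.7%; poor 54.3% vs 66.2%), Variety E has the lower rate every time. Pooled: 45.7% vs 31.3% — Variety S has the lower rate overall. The two comparisons disagree.

yes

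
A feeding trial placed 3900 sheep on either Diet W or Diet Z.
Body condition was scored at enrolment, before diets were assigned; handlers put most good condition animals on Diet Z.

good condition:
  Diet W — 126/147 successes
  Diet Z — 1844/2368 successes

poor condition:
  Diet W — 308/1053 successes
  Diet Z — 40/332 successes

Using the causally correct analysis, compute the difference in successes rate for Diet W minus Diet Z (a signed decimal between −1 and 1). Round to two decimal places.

+0.11

Since starting body condition is a pre-existing factor (not a product of the diet) and it affects the outcome on its own, it is a confounder. The stratified rates, not the pooled rate, identify the causal effect.
Adjusting over the population distribution of starting body condition: 0.645·(0.857−0.779) + 0.355·(0.292−0.120) = +0.112.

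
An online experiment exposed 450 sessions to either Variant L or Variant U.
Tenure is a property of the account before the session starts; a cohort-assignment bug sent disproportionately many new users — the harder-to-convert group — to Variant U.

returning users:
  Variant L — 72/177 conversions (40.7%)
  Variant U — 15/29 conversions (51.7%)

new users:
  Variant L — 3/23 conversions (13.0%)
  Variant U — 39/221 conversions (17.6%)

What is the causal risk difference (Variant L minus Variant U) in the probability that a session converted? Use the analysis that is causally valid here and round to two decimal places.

Within every user tenure level Variant U has the higher rate, yet pooled Variant L does — Simpson's reversal.
User tenure satisfies the back-door criterion: it is not a descendant of the variant, and it blocks the spurious path from variant to outcome. Adjusting for it (i.e., using the within-user tenure rates) gives the causal effect.
Adjusting over the population distribution of user tenure: 0.458·(0.407−0.517) + 0.542·(0.130−0.176) = -0.076.

-0.08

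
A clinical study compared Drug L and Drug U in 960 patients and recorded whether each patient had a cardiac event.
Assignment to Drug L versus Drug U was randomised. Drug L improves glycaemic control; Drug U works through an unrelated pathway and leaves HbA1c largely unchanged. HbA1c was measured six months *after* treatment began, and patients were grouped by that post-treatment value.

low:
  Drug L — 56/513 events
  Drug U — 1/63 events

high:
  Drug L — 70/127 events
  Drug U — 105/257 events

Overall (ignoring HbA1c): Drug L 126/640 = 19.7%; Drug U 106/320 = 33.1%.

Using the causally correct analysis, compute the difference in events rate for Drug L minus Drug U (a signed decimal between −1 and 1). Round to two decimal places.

HbA1c is downstream of the drug. One should not condition on a consequence of treatment, so the overall rates are the right comparison.
The causal difference is the pooled difference: 0.197 − 0.331 = -0.134.

-0.13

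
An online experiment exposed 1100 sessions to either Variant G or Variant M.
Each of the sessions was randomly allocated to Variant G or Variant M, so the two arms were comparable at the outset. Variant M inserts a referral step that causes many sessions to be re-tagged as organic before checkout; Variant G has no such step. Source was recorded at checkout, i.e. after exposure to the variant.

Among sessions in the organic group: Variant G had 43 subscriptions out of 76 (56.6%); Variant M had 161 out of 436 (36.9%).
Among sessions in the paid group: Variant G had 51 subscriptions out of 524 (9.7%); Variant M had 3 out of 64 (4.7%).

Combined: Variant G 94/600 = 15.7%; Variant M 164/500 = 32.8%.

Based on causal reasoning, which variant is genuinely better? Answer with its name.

Variant M

Traffic source is downstream of the variant. One should not condition on a consequence of treatment, so the overall rates are the right comparison.
Pooled: Variant G 15.7% vs Variant M 32.8%; Variant M is higher overall.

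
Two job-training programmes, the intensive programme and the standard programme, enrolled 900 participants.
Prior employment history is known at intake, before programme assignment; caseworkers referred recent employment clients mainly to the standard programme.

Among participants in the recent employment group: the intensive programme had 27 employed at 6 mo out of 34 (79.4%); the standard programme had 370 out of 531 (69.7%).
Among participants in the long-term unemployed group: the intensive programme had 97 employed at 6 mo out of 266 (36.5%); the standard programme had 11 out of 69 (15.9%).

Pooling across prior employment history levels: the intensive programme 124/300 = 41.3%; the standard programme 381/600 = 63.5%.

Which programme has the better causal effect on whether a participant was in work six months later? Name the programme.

the intensive programme

The stratified and pooled comparisons disagree (the intensive programme wins within each prior employment history; the standard programme wins overall), so the answer turns on the causal role of prior employment history.
Prior employment history satisfies the back-door criterion: it is not a descendant of the programme, and it blocks the spurious path from programme to outcome. Adjusting for it (i.e., using the within-prior employment history rates) gives the causal effect.
Within each level — recent employment: 79.4% vs 69.7%; long-term unemployed: 36.5% vs 15.9% — the intensive programme is higher every time.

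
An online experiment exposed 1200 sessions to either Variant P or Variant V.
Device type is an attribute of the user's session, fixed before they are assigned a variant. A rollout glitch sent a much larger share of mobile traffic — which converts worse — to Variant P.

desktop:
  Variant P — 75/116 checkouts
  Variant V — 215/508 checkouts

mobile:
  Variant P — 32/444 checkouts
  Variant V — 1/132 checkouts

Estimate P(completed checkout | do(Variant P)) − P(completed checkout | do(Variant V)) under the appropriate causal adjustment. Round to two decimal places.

+0.15

Since device type is a pre-existing factor (not a product of the variant) and it affects the outcome on its own, it is a confounder. The stratified rates, not the pooled rate, identify the causal effect.
Adjusting over the population distribution of device type: 0.520·(0.647−0.423) + 0.480·(0.072−0.008) = +0.147.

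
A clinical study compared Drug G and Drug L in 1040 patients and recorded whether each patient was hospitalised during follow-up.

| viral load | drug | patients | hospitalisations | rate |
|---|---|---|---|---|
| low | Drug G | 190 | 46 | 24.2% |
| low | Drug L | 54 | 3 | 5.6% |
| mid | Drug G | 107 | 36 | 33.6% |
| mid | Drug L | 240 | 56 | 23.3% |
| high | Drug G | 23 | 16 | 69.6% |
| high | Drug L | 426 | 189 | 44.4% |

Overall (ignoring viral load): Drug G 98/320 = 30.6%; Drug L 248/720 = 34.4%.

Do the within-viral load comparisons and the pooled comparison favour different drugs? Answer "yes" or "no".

yes

Within each viral load level (low 24.2% vs 5.6%; mid 33.6% vs 23.3%; high 69.6% vs 44.4%), Drug L has the lower rate every time. Pooled: 30.6% vs 34.4% — Drug G has the lower rate overall. The two comparisons disagree.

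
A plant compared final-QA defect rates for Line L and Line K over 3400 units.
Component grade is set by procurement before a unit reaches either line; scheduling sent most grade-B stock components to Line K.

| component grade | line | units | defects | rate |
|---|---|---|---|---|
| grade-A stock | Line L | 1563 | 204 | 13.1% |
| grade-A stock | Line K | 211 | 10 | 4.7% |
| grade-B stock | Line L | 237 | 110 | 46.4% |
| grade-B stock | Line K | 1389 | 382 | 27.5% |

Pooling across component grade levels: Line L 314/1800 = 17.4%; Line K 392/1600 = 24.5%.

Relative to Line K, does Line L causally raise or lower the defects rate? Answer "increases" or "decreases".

Line K is lower inside every component grade stratum but Line L is lower in aggregate. Whether to stratify depends on how component grade relates to the line.
Since component grade is a pre-existing factor (not a product of the line) and it affects the outcome on its own, it is a confounder. The stratified rates, not the pooled rate, identify the causal effect.
Within each level — grade-A stock: 13.1% vs 4.7%; grade-B stock: 46.4% vs 27.5% — Line K is lower every time.

increases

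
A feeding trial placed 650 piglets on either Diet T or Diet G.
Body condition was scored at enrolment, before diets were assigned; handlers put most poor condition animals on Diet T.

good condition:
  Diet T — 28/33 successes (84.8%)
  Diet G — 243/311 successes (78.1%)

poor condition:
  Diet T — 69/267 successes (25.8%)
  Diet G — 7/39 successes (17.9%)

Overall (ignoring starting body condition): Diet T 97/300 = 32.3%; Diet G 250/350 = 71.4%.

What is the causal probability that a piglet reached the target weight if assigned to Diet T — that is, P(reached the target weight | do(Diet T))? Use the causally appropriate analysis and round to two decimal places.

Since starting body condition is a pre-existing factor (not a product of the diet) and it affects the outcome on its own, it is a confounder. The stratified rates, not the pooled rate, identify the causal effect.
Standardising Diet T to the population starting body condition mix: 0.529·28/33 + 0.471·69/267 = 0.571.

0.57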